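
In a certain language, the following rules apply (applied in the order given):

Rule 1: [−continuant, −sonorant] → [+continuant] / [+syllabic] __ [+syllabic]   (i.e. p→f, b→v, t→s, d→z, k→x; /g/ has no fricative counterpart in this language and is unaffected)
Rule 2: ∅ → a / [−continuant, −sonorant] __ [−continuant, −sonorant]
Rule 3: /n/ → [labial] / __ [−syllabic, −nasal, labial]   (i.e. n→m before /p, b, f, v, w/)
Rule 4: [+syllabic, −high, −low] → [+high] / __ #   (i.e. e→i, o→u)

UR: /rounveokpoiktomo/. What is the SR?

Rule 1 (intervocalic spirantization): no segment meets the environment; /rounveokpoiktomo/ is unchanged.
Rule 2 (stop-cluster a-epenthesis): /k/ and /p/ form a stop–stop cluster, so [a] is inserted between them. /k/ and /t/ form a stop–stop cluster, so [a] is inserted between them. /rounveokpoiktomo/ → rounveokapoikatomo.
Rule 3 (nasal place assimilation): /n/ precedes the labial consonant /v/, so it assimilates in place to [m]. /rounveokapoikatomo/ → roumveokapoikatomo.
Rule 4 (final vowel raising): /o/ is a mid vowel in word-final position, so it raises to [u]. /roumveokapoikatomo/ → roumveokapoikatomu.

roumveokapoikatomu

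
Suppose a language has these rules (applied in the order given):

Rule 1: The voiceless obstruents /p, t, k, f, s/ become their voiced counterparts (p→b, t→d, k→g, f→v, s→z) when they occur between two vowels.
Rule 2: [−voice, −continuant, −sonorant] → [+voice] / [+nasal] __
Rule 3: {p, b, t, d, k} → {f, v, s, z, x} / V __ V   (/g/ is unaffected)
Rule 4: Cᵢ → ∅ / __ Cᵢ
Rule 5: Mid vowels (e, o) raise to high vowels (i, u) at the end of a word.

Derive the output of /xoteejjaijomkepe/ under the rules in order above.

Rule 1 (intervocalic voicing): /t/ is a voiceless obstruent between vowels /o/ and /e/, so it voices to [d]. /p/ is a voiceless obstruent between vowels /e/ and /e/, so it voices to [b]. /xoteejjaijomkepe/ → xodeejjaijomkebe.
Rule 2 (post-nasal voicing): /k/ is a voiceless stop immediately after the nasal /m/, so it voices to [g]. /xodeejjaijomkebe/ → xodeejjaijomgebe.
Rule 3 (intervocalic spirantization): /d/ is a stop between vowels /o/ and /e/, so it spirantizes to the fricative [z]. /b/ is a stop between vowels /e/ and /e/, so it spirantizes to the fricative [v]. /xodeejjaijomgebe/ → xozeejjaijomgeve.
Rule 4 (degemination): /jj/ is a geminate; the first /j/ deletes. /xozeejjaijomgeve/ → xozeejaijomgeve.
Rule 5 (final vowel raising): /e/ is a mid vowel in word-final position, so it raises to [i]. /xozeejaijomgeve/ → xozeejaijomgevi.

xozeejaijomgevi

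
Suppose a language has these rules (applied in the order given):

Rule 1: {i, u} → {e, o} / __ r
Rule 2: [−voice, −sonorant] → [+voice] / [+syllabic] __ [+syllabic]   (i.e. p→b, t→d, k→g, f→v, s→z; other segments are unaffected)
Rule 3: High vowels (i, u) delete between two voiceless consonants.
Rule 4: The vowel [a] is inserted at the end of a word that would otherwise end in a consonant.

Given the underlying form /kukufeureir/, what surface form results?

Rule 1 (pre-rhotic lowering): /u/ is a high vowel immediately before /r/, so it lowers to [o]. /i/ is a high vowel immediately before /r/, so it lowers to [e]. /kukufeureir/ → kukufeoreer.
Rule 2 (intervocalic voicing): /k/ is a voiceless obstruent between vowels /u/ and /u/, so it voices to [g]. /f/ is a voiceless obstruent between vowels /u/ and /e/, so it voices to [v]. /kukufeoreer/ → kuguveoreer.
Rule 3 (high vowel syncope): no segment meets the environment; /kuguveoreer/ is unchanged.
Rule 4 (final a-epenthesis): the form ends in the consonant /r/, so [a] is inserted word-finally. /kuguveoreer/ → kuguveoreera.

kuguveoreera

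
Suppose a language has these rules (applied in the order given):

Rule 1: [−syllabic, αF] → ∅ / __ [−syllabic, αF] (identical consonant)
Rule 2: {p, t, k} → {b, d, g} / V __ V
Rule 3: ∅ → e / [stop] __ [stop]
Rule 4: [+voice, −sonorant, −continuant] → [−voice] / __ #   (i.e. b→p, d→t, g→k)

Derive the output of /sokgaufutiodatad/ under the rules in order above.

sokegaufudiodadat

Rule 1 (degemination): no segment meets the environment; /sokgaufutiodatad/ is unchanged.
Rule 2 (intervocalic voicing): /t/ is a voiceless stop between vowels /u/ and /i/, so it voices to [d]. /t/ is a voiceless stop between vowels /a/ and /a/, so it voices to [d]. /sokgaufutiodatad/ → sokgaufudiodadad.
Rule 3 (stop-cluster e-epenthesis): /k/ and /g/ form a stop–stop cluster, so [e] is inserted between them. /sokgaufudiodadad/ → sokegaufudiodadad.
Rule 4 (final devoicing): /d/ is a voiced stop in word-final position, so it devoices to [t]. /sokegaufudiodadad/ → sokegaufudiodadat.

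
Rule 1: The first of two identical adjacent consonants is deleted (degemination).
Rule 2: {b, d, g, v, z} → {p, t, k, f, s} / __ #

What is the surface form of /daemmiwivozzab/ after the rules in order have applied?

daemiwivozap

Rule 1 (degemination): /mm/ is a geminate; the first /m/ deletes. /zz/ is a geminate; the first /z/ deletes. /daemmiwivozzab/ → daemiwivozab.
Rule 2 (final devoicing): /b/ is a voiced obstruent in word-final position, so it devoices to [p]. /daemiwivozab/ → daemiwivozap.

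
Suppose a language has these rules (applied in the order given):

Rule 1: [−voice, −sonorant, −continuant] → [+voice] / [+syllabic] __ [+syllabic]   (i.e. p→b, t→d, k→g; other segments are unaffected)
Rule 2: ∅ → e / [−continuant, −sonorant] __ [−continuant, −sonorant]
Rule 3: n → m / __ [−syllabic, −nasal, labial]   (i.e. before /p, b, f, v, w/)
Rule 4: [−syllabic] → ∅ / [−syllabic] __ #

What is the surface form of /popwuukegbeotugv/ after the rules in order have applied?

popwuugegebeodug

Rule 1 (intervocalic voicing): /k/ is a voiceless stop between vowels /u/ and /e/, so it voices to [g]. /t/ is a voiceless stop between vowels /o/ and /u/, so it voices to [d]. /popwuukegbeotugv/ → popwuugegbeodugv.
Rule 2 (stop-cluster e-epenthesis): /g/ and /b/ form a stop–stop cluster, so [e] is inserted between them. /popwuugegbeodugv/ → popwuugegebeodugv.
Rule 3 (nasal place assimilation): no segment meets the environment; /popwuugegebeodugv/ is unchanged.
Rule 4 (final cluster simplification): /v/ is the second consonant of a word-final cluster /gv/, so it deletes. /popwuugegebeodugv/ → popwuugegebeodug.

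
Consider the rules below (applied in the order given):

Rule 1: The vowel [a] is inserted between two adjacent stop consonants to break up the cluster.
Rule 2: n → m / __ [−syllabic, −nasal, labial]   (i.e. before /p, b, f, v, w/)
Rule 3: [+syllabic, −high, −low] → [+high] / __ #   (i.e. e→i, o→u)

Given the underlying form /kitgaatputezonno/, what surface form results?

Rule 1 (stop-cluster a-epenthesis): /t/ and /g/ form a stop–stop cluster, so [a] is inserted between them. /t/ and /p/ form a stop–stop cluster, so [a] is inserted between them. /kitgaatputezonno/ → kitagaataputezonno.
Rule 2 (nasal place assimilation): no segment meets the environment; /kitagaataputezonno/ is unchanged.
Rule 3 (final vowel raising): /o/ is a mid vowel in word-final position, so it raises to [u]. /kitagaataputezonno/ → kitagaataputezonnu.

kitagaataputezonnu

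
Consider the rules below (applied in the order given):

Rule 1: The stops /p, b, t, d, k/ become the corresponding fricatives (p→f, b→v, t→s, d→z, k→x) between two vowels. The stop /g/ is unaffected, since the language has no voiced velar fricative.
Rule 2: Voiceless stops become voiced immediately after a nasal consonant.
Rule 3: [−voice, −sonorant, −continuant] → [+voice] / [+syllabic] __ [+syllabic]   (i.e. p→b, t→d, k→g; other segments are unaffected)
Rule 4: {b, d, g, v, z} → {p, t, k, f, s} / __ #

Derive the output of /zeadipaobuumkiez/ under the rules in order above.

Rule 1 (intervocalic spirantization): /d/ is a stop between vowels /a/ and /i/, so it spirantizes to the fricative [z]. /p/ is a stop between vowels /i/ and /a/, so it spirantizes to the fricative [f]. /b/ is a stop between vowels /o/ and /u/, so it spirantizes to the fricative [v]. /zeadipaobuumkiez/ → zeazifaovuumkiez.
Rule 2 (post-nasal voicing): /k/ is a voiceless stop immediately after the nasal /m/, so it voices to [g]. /zeazifaovuumkiez/ → zeazifaovuumgiez.
Rule 3 (intervocalic voicing): no segment meets the environment; /zeazifaovuumgiez/ is unchanged.
Rule 4 (final devoicing): /z/ is a voiced obstruent in word-final position, so it devoices to [s]. /zeazifaovuumgiez/ → zeazifaovuumgies.

zeazifaovuumgies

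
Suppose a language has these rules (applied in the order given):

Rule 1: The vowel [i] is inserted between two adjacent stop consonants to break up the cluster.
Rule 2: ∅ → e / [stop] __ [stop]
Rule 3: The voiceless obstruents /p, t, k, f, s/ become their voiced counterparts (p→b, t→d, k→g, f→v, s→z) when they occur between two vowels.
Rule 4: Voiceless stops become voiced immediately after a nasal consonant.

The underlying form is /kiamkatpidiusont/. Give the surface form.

kiamgadibidiuzond

Rule 1 (stop-cluster i-epenthesis): /t/ and /p/ form a stop–stop cluster, so [i] is inserted between them. /kiamkatpidiusont/ → kiamkatipidiusont.
Rule 2 (stop-cluster e-epenthesis): no segment meets the environment; /kiamkatipidiusont/ is unchanged.
Rule 3 (intervocalic voicing): /t/ is a voiceless obstruent between vowels /a/ and /i/, so it voices to [d]. /p/ is a voiceless obstruent between vowels /i/ and /i/, so it voices to [b]. /s/ is a voiceless obstruent between vowels /u/ and /o/, so it voices to [z]. /kiamkatipidiusont/ → kiamkadibidiuzont.
Rule 4 (post-nasal voicing): /k/ is a voiceless stop immediately after the nasal /m/, so it voices to [g]. /t/ is a voiceless stop immediately after the nasal /n/, so it voices to [d]. /kiamkadibidiuzont/ → kiamgadibidiuzond.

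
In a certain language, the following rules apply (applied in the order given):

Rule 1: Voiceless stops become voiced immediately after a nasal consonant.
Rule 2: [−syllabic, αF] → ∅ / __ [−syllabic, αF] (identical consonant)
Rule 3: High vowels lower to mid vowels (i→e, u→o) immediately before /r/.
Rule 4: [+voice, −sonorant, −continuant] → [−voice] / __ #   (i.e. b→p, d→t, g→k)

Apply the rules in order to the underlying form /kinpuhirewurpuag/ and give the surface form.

kinbuhereworpuak

Rule 1 (post-nasal voicing): /p/ is a voiceless stop immediately after the nasal /n/, so it voices to [b]. /kinpuhirewurpuag/ → kinbuhirewurpuag.
Rule 2 (degemination): no segment meets the environment; /kinbuhirewurpuag/ is unchanged.
Rule 3 (pre-rhotic lowering): /i/ is a high vowel immediately before /r/, so it lowers to [e]. /u/ is a high vowel immediately before /r/, so it lowers to [o]. /kinbuhirewurpuag/ → kinbuhereworpuag.
Rule 4 (final devoicing): /g/ is a voiced stop in word-final position, so it devoices to [k]. /kinbuhereworpuag/ → kinbuhereworpuak.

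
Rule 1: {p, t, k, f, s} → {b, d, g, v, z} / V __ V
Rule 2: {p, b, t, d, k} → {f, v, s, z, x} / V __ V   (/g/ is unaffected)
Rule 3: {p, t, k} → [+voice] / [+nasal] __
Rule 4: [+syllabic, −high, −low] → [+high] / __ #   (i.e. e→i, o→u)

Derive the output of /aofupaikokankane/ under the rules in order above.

Rule 1 (intervocalic voicing): /f/ is a voiceless obstruent between vowels /o/ and /u/, so it voices to [v]. /p/ is a voiceless obstruent between vowels /u/ and /a/, so it voices to [b]. /k/ is a voiceless obstruent between vowels /i/ and /o/, so it voices to [g]. /k/ is a voiceless obstruent between vowels /o/ and /a/, so it voices to [g]. /aofupaikokankane/ → aovubaigogankane.
Rule 2 (intervocalic spirantization): /b/ is a stop between vowels /u/ and /a/, so it spirantizes to the fricative [v]. /aovubaigogankane/ → aovuvaigogankane.
Rule 3 (post-nasal voicing): /k/ is a voiceless stop immediately after the nasal /n/, so it voices to [g]. /aovuvaigogankane/ → aovuvaigogangane.
Rule 4 (final vowel raising): /e/ is a mid vowel in word-final position, so it raises to [i]. /aovuvaigogangane/ → aovuvaigogangani.

aovuvaigogangani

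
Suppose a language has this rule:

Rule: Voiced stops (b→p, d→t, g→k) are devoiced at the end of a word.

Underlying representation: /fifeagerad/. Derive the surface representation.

/d/ is a voiced stop in word-final position, so it devoices to [t].
The other instance of /g/ does not occur in the required environment and remains unchanged.
Surface form: [fifeagerat].

fifeagerat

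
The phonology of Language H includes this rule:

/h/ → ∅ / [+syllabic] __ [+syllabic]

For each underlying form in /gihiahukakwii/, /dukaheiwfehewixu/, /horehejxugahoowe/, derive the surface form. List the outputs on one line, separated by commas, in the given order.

/gihiahukakwii/: /h/ occurs between vowels /i/ and /i/, so it deletes. /h/ occurs between vowels /a/ and /u/, so it deletes. → [giiaukakwii].
/dukaheiwfehewixu/: /h/ occurs between vowels /a/ and /e/, so it deletes. /h/ occurs between vowels /e/ and /e/, so it deletes. → [dukaeiwfeewixu].
/horehejxugahoowe/: /h/ occurs between vowels /e/ and /e/, so it deletes. /h/ occurs between vowels /a/ and /o/, so it deletes. → [horeejxugaoowe].

giiaukakwii, dukaeiwfeewixu, horeejxugaoowe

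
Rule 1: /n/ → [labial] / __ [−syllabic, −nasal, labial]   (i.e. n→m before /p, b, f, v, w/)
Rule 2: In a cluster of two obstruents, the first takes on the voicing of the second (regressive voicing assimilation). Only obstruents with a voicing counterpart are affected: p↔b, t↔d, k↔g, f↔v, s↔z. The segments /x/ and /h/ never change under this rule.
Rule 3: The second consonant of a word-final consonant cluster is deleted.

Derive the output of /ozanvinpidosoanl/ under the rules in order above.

Rule 1 (nasal place assimilation): /n/ precedes the labial consonant /v/, so it assimilates in place to [m]. /n/ precedes the labial consonant /p/, so it assimilates in place to [m]. /ozanvinpidosoanl/ → ozamvimpidosoanl.
Rule 2 (regressive voicing assimilation): no segment meets the environment; /ozamvimpidosoanl/ is unchanged.
Rule 3 (final cluster simplification): /l/ is the second consonant of a word-final cluster /nl/, so it deletes. /ozamvimpidosoanl/ → ozamvimpidosoan.

ozamvimpidosoan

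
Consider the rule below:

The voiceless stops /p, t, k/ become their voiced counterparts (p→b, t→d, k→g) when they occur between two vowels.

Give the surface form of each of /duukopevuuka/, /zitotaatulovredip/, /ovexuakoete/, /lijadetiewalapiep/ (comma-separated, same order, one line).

duugobevuuga, zidodaadulovredip, ovexuagoede, lijadediewalabiep

/duukopevuuka/: /k/ is a voiceless stop between vowels /u/ and /o/, so it voices to [g]. /p/ is a voiceless stop between vowels /o/ and /e/, so it voices to [b]. /k/ is a voiceless stop between vowels /u/ and /a/, so it voices to [g]. → [duugobevuuga].
/zitotaatulovredip/: /t/ is a voiceless stop between vowels /i/ and /o/, so it voices to [d]. /t/ is a voiceless stop between vowels /o/ and /a/, so it voices to [d]. /t/ is a voiceless stop between vowels /a/ and /u/, so it voices to [d]. → [zidodaadulovredip].
/ovexuakoete/: /k/ is a voiceless stop between vowels /a/ and /o/, so it voices to [g]. /t/ is a voiceless stop between vowels /e/ and /e/, so it voices to [d]. → [ovexuagoede].
/lijadetiewalapiep/: /t/ is a voiceless stop between vowels /e/ and /i/, so it voices to [d]. /p/ is a voiceless stop between vowels /a/ and /i/, so it voices to [b]. → [lijadediewalabiep].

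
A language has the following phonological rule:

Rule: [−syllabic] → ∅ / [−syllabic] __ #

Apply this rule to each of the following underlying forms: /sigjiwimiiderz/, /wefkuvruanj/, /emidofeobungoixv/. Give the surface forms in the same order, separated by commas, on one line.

/sigjiwimiiderz/: /z/ is the second consonant of a word-final cluster /rz/, so it deletes. → [sigjiwimiider].
/wefkuvruanj/: /j/ is the second consonant of a word-final cluster /nj/, so it deletes. → [wefkuvruan].
/emidofeobungoixv/: /v/ is the second consonant of a word-final cluster /xv/, so it deletes. → [emidofeobungoix].

sigjiwimiider, wefkuvruan, emidofeobungoix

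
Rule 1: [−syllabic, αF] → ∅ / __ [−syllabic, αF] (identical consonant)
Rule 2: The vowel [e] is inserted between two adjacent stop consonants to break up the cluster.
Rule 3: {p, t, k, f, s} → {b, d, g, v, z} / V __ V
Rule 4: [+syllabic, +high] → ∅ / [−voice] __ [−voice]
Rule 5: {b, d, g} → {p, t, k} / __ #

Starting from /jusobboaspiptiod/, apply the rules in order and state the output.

Rule 1 (degemination): /bb/ is a geminate; the first /b/ deletes. /jusobboaspiptiod/ → jusoboaspiptiod.
Rule 2 (stop-cluster e-epenthesis): /p/ and /t/ form a stop–stop cluster, so [e] is inserted between them. /jusoboaspiptiod/ → jusoboaspipetiod.
Rule 3 (intervocalic voicing): /s/ is a voiceless obstruent between vowels /u/ and /o/, so it voices to [z]. /p/ is a voiceless obstruent between vowels /i/ and /e/, so it voices to [b]. /t/ is a voiceless obstruent between vowels /e/ and /i/, so it voices to [d]. /jusoboaspipetiod/ → juzoboaspibediod.
Rule 4 (high vowel syncope): no segment meets the environment; /juzoboaspibediod/ is unchanged.
Rule 5 (final devoicing): /d/ is a voiced stop in word-final position, so it devoices to [t]. /juzoboaspibediod/ → juzoboaspibediot.

juzoboaspibediot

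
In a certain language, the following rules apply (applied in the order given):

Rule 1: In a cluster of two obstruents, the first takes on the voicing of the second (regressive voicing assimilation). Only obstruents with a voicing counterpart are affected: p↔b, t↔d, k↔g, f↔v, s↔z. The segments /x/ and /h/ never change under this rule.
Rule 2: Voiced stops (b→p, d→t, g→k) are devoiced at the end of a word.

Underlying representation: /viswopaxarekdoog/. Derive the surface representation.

viswopaxaregdook

Rule 1 (regressive voicing assimilation): /k/ precedes the voiced obstruent /d/, so it voices to [g] by assimilation. /viswopaxarekdoog/ → viswopaxaregdoog.
Rule 2 (final devoicing): /g/ is a voiced stop in word-final position, so it devoices to [k]. /viswopaxaregdoog/ → viswopaxaregdook.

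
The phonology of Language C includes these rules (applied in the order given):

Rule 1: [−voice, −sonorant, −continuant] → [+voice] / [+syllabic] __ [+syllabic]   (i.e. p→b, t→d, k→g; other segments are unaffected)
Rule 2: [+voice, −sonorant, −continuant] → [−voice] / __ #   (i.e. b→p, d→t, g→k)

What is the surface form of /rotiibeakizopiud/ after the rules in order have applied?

Rule 1 (intervocalic voicing): /t/ is a voiceless stop between vowels /o/ and /i/, so it voices to [d]. /k/ is a voiceless stop between vowels /a/ and /i/, so it voices to [g]. /p/ is a voiceless stop between vowels /o/ and /i/, so it voices to [b]. /rotiibeakizopiud/ → rodiibeagizobiud.
Rule 2 (final devoicing): /d/ is a voiced stop in word-final position, so it devoices to [t]. /rodiibeagizobiud/ → rodiibeagizobiut.

rodiibeagizobiut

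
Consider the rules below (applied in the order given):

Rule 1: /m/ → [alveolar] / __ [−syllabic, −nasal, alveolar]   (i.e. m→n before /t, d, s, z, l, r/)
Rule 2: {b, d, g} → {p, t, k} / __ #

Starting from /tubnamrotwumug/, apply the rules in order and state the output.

tubnanrotwumuk

Rule 1 (nasal place assimilation): /m/ precedes the alveolar consonant /r/, so it assimilates in place to [n]. /tubnamrotwumug/ → tubnanrotwumug.
Rule 2 (final devoicing): /g/ is a voiced stop in word-final position, so it devoices to [k]. /tubnanrotwumug/ → tubnanrotwumuk.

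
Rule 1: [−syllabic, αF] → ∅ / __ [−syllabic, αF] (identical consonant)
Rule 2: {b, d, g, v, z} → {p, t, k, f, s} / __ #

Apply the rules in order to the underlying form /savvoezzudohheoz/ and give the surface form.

savoezudoheos

Rule 1 (degemination): /vv/ is a geminate; the first /v/ deletes. /zz/ is a geminate; the first /z/ deletes. /hh/ is a geminate; the first /h/ deletes. /savvoezzudohheoz/ → savoezudoheoz.
Rule 2 (final devoicing): /z/ is a voiced obstruent in word-final position, so it devoices to [s]. /savoezudoheoz/ → savoezudoheos.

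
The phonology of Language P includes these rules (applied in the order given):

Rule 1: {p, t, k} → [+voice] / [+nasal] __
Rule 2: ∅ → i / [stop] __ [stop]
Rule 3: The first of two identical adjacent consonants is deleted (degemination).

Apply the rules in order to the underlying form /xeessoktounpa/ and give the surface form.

Rule 1 (post-nasal voicing): /p/ is a voiceless stop immediately after the nasal /n/, so it voices to [b]. /xeessoktounpa/ → xeessoktounba.
Rule 2 (stop-cluster i-epenthesis): /k/ and /t/ form a stop–stop cluster, so [i] is inserted between them. /xeessoktounba/ → xeessokitounba.
Rule 3 (degemination): /ss/ is a geminate; the first /s/ deletes. /xeessokitounba/ → xeesokitounba.

xeesokitounba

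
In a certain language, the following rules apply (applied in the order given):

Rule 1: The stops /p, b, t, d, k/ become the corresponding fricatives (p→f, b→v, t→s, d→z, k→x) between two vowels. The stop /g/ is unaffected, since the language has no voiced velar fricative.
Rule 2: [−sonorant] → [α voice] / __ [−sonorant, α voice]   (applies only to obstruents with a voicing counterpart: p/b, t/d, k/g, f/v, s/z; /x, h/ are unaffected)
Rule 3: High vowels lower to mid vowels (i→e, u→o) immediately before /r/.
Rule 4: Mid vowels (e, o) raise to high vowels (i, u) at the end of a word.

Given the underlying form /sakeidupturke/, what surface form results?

Rule 1 (intervocalic spirantization): /k/ is a stop between vowels /a/ and /e/, so it spirantizes to the fricative [x]. /d/ is a stop between vowels /i/ and /u/, so it spirantizes to the fricative [z]. /sakeidupturke/ → saxeizupturke.
Rule 2 (regressive voicing assimilation): no segment meets the environment; /saxeizupturke/ is unchanged.
Rule 3 (pre-rhotic lowering): /u/ is a high vowel immediately before /r/, so it lowers to [o]. /saxeizupturke/ → saxeizuptorke.
Rule 4 (final vowel raising): /e/ is a mid vowel in word-final position, so it raises to [i]. /saxeizuptorke/ → saxeizuptorki.

saxeizuptorki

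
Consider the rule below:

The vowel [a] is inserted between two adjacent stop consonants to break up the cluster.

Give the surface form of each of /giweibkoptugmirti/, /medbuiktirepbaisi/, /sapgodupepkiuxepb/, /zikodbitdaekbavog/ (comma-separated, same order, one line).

giweibakopatugmirti, medabuikatirepabaisi, sapagodupepakiuxepab, zikodabitadaekabavog

/giweibkoptugmirti/: /b/ and /k/ form a stop–stop cluster, so [a] is inserted between them. /p/ and /t/ form a stop–stop cluster, so [a] is inserted between them. → [giweibakopatugmirti].
/medbuiktirepbaisi/: /d/ and /b/ form a stop–stop cluster, so [a] is inserted between them. /k/ and /t/ form a stop–stop cluster, so [a] is inserted between them. /p/ and /b/ form a stop–stop cluster, so [a] is inserted between them. → [medabuikatirepabaisi].
/sapgodupepkiuxepb/: /p/ and /g/ form a stop–stop cluster, so [a] is inserted between them. /p/ and /k/ form a stop–stop cluster, so [a] is inserted between them. /p/ and /b/ form a stop–stop cluster, so [a] is inserted between them. → [sapagodupepakiuxepab].
/zikodbitdaekbavog/: /d/ and /b/ form a stop–stop cluster, so [a] is inserted between them. /t/ and /d/ form a stop–stop cluster, so [a] is inserted between them. /k/ and /b/ form a stop–stop cluster, so [a] is inserted between them. → [zikodabitadaekabavog].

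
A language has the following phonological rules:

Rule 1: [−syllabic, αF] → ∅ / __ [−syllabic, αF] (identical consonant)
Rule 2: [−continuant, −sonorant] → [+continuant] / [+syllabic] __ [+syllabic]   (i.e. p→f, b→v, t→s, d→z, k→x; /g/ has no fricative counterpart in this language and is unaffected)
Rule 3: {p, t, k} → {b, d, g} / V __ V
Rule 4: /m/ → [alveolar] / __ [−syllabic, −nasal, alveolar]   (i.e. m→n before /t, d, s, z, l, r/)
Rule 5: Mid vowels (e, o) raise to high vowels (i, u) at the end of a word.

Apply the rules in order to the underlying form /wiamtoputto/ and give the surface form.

wiantofusu

Rule 1 (degemination): /tt/ is a geminate; the first /t/ deletes. /wiamtoputto/ → wiamtoputo.
Rule 2 (intervocalic spirantization): /p/ is a stop between vowels /o/ and /u/, so it spirantizes to the fricative [f]. /t/ is a stop between vowels /u/ and /o/, so it spirantizes to the fricative [s]. /wiamtoputo/ → wiamtofuso.
Rule 3 (intervocalic voicing): no segment meets the environment; /wiamtofuso/ is unchanged.
Rule 4 (nasal place assimilation): /m/ precedes the alveolar consonant /t/, so it assimilates in place to [n]. /wiamtofuso/ → wiantofuso.
Rule 5 (final vowel raising): /o/ is a mid vowel in word-final position, so it raises to [u]. /wiantofuso/ → wiantofusu.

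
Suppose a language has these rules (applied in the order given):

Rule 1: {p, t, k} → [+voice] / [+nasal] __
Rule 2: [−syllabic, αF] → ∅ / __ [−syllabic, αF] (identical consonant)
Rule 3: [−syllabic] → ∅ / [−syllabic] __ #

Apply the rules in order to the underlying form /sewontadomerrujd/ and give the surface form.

Rule 1 (post-nasal voicing): /t/ is a voiceless stop immediately after the nasal /n/, so it voices to [d]. /sewontadomerrujd/ → sewondadomerrujd.
Rule 2 (degemination): /rr/ is a geminate; the first /r/ deletes. /sewondadomerrujd/ → sewondadomerujd.
Rule 3 (final cluster simplification): /d/ is the second consonant of a word-final cluster /jd/, so it deletes. /sewondadomerujd/ → sewondadomeruj.

sewondadomeruj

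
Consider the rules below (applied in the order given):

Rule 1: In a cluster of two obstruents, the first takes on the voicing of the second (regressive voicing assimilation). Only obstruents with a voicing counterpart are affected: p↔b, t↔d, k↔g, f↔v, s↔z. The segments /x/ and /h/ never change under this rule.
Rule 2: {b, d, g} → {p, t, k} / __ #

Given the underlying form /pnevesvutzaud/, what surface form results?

Rule 1 (regressive voicing assimilation): /s/ precedes the voiced obstruent /v/, so it voices to [z] by assimilation. /t/ precedes the voiced obstruent /z/, so it voices to [d] by assimilation. /pnevesvutzaud/ → pnevezvudzaud.
Rule 2 (final devoicing): /d/ is a voiced stop in word-final position, so it devoices to [t]. /pnevezvudzaud/ → pnevezvudzaut.

pnevezvudzaut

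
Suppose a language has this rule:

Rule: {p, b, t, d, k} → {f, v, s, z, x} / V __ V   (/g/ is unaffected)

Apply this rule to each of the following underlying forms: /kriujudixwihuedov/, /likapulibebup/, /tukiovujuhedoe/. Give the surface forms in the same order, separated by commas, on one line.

kriujuzixwihuezov, lixafulivevup, tuxiovujuhezoe

/kriujudixwihuedov/: /d/ is a stop between vowels /u/ and /i/, so it spirantizes to the fricative [z]. /d/ is a stop between vowels /e/ and /o/, so it spirantizes to the fricative [z]. → [kriujuzixwihuezov].
/likapulibebup/: /k/ is a stop between vowels /i/ and /a/, so it spirantizes to the fricative [x]. /p/ is a stop between vowels /a/ and /u/, so it spirantizes to the fricative [f]. /b/ is a stop between vowels /i/ and /e/, so it spirantizes to the fricative [v]. /b/ is a stop between vowels /e/ and /u/, so it spirantizes to the fricative [v]. → [lixafulivevup].
/tukiovujuhedoe/: /k/ is a stop between vowels /u/ and /i/, so it spirantizes to the fricative [x]. /d/ is a stop between vowels /e/ and /o/, so it spirantizes to the fricative [z]. → [tuxiovujuhezoe].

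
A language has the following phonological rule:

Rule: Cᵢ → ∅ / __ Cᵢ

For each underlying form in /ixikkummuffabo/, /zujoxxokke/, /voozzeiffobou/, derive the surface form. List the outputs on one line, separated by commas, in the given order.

ixikumufabo, zujoxoke, voozeifobou

/ixikkummuffabo/: /kk/ is a geminate; the first /k/ deletes. /mm/ is a geminate; the first /m/ deletes. /ff/ is a geminate; the first /f/ deletes. → [ixikumufabo].
/zujoxxokke/: /xx/ is a geminate; the first /x/ deletes. /kk/ is a geminate; the first /k/ deletes. → [zujoxoke].
/voozzeiffobou/: /zz/ is a geminate; the first /z/ deletes. /ff/ is a geminate; the first /f/ deletes. → [voozeifobou].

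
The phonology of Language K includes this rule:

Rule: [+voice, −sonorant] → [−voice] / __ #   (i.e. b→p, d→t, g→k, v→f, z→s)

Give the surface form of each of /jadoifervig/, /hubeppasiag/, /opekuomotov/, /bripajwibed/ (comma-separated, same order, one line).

jadoifervik, hubeppasiak, opekuomotof, bripajwibet

/jadoifervig/: /g/ is a voiced obstruent in word-final position, so it devoices to [k]. → [jadoifervik].
/hubeppasiag/: /g/ is a voiced obstruent in word-final position, so it devoices to [k]. → [hubeppasiak].
/opekuomotov/: /v/ is a voiced obstruent in word-final position, so it devoices to [f]. → [opekuomotof].
/bripajwibed/: /d/ is a voiced obstruent in word-final position, so it devoices to [t]. → [bripajwibet].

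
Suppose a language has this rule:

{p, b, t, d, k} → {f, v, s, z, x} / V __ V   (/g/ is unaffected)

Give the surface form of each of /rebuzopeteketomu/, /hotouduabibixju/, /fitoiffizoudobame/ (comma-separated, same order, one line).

revuzofesexesomu, hosouzuavivixju, fisoiffizouzovame

/rebuzopeteketomu/: /b/ is a stop between vowels /e/ and /u/, so it spirantizes to the fricative [v]. /p/ is a stop between vowels /o/ and /e/, so it spirantizes to the fricative [f]. /t/ is a stop between vowels /e/ and /e/, so it spirantizes to the fricative [s]. /k/ is a stop between vowels /e/ and /e/, so it spirantizes to the fricative [x]. /t/ is a stop between vowels /e/ and /o/, so it spirantizes to the fricative [s]. → [revuzofesexesomu].
/hotouduabibixju/: /t/ is a stop between vowels /o/ and /o/, so it spirantizes to the fricative [s]. /d/ is a stop between vowels /u/ and /u/, so it spirantizes to the fricative [z]. /b/ is a stop between vowels /a/ and /i/, so it spirantizes to the fricative [v]. /b/ is a stop between vowels /i/ and /i/, so it spirantizes to the fricative [v]. → [hosouzuavivixju].
/fitoiffizoudobame/: /t/ is a stop between vowels /i/ and /o/, so it spirantizes to the fricative [s]. /d/ is a stop between vowels /u/ and /o/, so it spirantizes to the fricative [z]. /b/ is a stop between vowels /o/ and /a/, so it spirantizes to the fricative [v]. → [fisoiffizouzovame].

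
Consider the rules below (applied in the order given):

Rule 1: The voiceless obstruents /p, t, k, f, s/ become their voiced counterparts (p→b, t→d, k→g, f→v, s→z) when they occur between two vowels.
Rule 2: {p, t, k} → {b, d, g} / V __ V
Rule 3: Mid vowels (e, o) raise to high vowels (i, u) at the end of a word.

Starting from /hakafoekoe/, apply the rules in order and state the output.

Rule 1 (intervocalic voicing): /k/ is a voiceless obstruent between vowels /a/ and /a/, so it voices to [g]. /f/ is a voiceless obstruent between vowels /a/ and /o/, so it voices to [v]. /k/ is a voiceless obstruent between vowels /e/ and /o/, so it voices to [g]. /hakafoekoe/ → hagavoegoe.
Rule 2 (intervocalic voicing): no segment meets the environment; /hagavoegoe/ is unchanged.
Rule 3 (final vowel raising): /e/ is a mid vowel in word-final position, so it raises to [i]. /hagavoegoe/ → hagavoegoi.

hagavoegoi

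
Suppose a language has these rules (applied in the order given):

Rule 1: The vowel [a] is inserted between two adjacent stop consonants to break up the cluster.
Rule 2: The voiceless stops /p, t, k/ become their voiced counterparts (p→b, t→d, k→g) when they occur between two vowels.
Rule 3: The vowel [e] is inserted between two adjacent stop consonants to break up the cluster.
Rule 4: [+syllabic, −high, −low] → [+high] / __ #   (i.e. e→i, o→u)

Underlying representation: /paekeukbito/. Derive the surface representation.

paegeugabidu

Rule 1 (stop-cluster a-epenthesis): /k/ and /b/ form a stop–stop cluster, so [a] is inserted between them. /paekeukbito/ → paekeukabito.
Rule 2 (intervocalic voicing): /k/ is a voiceless stop between vowels /e/ and /e/, so it voices to [g]. /k/ is a voiceless stop between vowels /u/ and /a/, so it voices to [g]. /t/ is a voiceless stop between vowels /i/ and /o/, so it voices to [d]. /paekeukabito/ → paegeugabido.
Rule 3 (stop-cluster e-epenthesis): no segment meets the environment; /paegeugabido/ is unchanged.
Rule 4 (final vowel raising): /o/ is a mid vowel in word-final position, so it raises to [u]. /paegeugabido/ → paegeugabidu.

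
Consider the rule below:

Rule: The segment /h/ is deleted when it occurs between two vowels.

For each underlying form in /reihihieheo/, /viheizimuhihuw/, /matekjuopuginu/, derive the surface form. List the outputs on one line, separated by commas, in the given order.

reiiieeo, vieizimuiuw, matekjuopuginu

/reihihieheo/: /h/ occurs between vowels /i/ and /i/, so it deletes. /h/ occurs between vowels /i/ and /i/, so it deletes. /h/ occurs between vowels /e/ and /e/, so it deletes. → [reiiieeo].
/viheizimuhihuw/: /h/ occurs between vowels /i/ and /e/, so it deletes. /h/ occurs between vowels /u/ and /i/, so it deletes. /h/ occurs between vowels /i/ and /u/, so it deletes. → [vieizimuiuw].
/matekjuopuginu/: the rule's environment is not met; surfaces unchanged as [matekjuopuginu].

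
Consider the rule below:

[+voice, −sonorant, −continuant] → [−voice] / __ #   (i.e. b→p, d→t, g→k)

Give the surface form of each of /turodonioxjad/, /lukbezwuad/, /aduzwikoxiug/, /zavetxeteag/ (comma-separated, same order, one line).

turodonioxjat, lukbezwuat, aduzwikoxiuk, zavetxeteak

/turodonioxjad/: /d/ is a voiced stop in word-final position, so it devoices to [t]. → [turodonioxjat].
/lukbezwuad/: /d/ is a voiced stop in word-final position, so it devoices to [t]. → [lukbezwuat].
/aduzwikoxiug/: /g/ is a voiced stop in word-final position, so it devoices to [k]. → [aduzwikoxiuk].
/zavetxeteag/: /g/ is a voiced stop in word-final position, so it devoices to [k]. → [zavetxeteak].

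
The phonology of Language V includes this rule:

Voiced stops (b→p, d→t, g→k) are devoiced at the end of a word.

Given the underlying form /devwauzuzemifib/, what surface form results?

/b/ is a voiced stop in word-final position, so it devoices to [p].
The other instance of /d/ does not occur in the required environment and remains unchanged.
Surface form: [devwauzuzemifip].

devwauzuzemifip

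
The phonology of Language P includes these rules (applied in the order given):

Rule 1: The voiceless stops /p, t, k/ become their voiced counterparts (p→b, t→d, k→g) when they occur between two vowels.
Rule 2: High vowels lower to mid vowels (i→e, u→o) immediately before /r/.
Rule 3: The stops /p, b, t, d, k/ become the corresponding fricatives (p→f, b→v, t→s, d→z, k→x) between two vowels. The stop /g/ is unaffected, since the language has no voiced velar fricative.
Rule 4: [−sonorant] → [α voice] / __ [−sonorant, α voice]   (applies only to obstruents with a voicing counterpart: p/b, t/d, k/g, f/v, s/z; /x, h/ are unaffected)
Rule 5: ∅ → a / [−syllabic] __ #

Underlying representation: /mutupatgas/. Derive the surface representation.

Rule 1 (intervocalic voicing): /t/ is a voiceless stop between vowels /u/ and /u/, so it voices to [d]. /p/ is a voiceless stop between vowels /u/ and /a/, so it voices to [b]. /mutupatgas/ → mudubatgas.
Rule 2 (pre-rhotic lowering): no segment meets the environment; /mudubatgas/ is unchanged.
Rule 3 (intervocalic spirantization): /d/ is a stop between vowels /u/ and /u/, so it spirantizes to the fricative [z]. /b/ is a stop between vowels /u/ and /a/, so it spirantizes to the fricative [v]. /mudubatgas/ → muzuvatgas.
Rule 4 (regressive voicing assimilation): /t/ precedes the voiced obstruent /g/, so it voices to [d] by assimilation. /muzuvatgas/ → muzuvadgas.
Rule 5 (final a-epenthesis): the form ends in the consonant /s/, so [a] is inserted word-finally. /muzuvadgas/ → muzuvadgasa.

muzuvadgasa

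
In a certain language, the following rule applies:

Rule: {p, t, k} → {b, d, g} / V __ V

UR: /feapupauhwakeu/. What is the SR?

feabubauhwageu

/p/ is a voiceless stop between vowels /a/ and /u/, so it voices to [b].
/p/ is a voiceless stop between vowels /u/ and /a/, so it voices to [b].
/k/ is a voiceless stop between vowels /a/ and /e/, so it voices to [g].
Surface form: [feabubauhwageu].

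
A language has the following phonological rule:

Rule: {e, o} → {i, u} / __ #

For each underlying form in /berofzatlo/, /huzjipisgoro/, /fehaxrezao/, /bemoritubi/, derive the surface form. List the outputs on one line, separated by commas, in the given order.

/berofzatlo/: /o/ is a mid vowel in word-final position, so it raises to [u]. → [berofzatlu].
/huzjipisgoro/: /o/ is a mid vowel in word-final position, so it raises to [u]. → [huzjipisgoru].
/fehaxrezao/: /o/ is a mid vowel in word-final position, so it raises to [u]. → [fehaxrezau].
/bemoritubi/: the rule's environment is not met; surfaces unchanged as [bemoritubi].

berofzatlu, huzjipisgoru, fehaxrezau, bemoritubi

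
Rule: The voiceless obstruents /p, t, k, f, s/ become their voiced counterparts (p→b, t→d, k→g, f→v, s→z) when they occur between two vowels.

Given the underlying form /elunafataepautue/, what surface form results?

/f/ is a voiceless obstruent between vowels /a/ and /a/, so it voices to [v].
/t/ is a voiceless obstruent between vowels /a/ and /a/, so it voices to [d].
/p/ is a voiceless obstruent between vowels /e/ and /a/, so it voices to [b].
/t/ is a voiceless obstruent between vowels /u/ and /u/, so it voices to [d].
Surface form: [elunavadaebaudue].

elunavadaebaudue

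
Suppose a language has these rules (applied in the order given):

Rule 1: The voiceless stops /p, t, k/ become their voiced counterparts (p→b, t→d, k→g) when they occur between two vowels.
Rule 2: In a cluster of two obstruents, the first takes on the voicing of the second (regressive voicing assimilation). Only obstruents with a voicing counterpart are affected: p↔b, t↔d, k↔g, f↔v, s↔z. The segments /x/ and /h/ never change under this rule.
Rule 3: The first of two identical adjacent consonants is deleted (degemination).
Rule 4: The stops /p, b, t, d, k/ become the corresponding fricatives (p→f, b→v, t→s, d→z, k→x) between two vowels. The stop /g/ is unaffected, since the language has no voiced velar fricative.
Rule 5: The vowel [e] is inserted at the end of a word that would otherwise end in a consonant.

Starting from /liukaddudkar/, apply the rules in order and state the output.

liugazutkare

Rule 1 (intervocalic voicing): /k/ is a voiceless stop between vowels /u/ and /a/, so it voices to [g]. /liukaddudkar/ → liugaddudkar.
Rule 2 (regressive voicing assimilation): /d/ precedes the voiceless obstruent /k/, so it devoices to [t] by assimilation. /liugaddudkar/ → liugaddutkar.
Rule 3 (degemination): /dd/ is a geminate; the first /d/ deletes. /liugaddutkar/ → liugadutkar.
Rule 4 (intervocalic spirantization): /d/ is a stop between vowels /a/ and /u/, so it spirantizes to the fricative [z]. /liugadutkar/ → liugazutkar.
Rule 5 (final e-epenthesis): the form ends in the consonant /r/, so [e] is inserted word-finally. /liugazutkar/ → liugazutkare.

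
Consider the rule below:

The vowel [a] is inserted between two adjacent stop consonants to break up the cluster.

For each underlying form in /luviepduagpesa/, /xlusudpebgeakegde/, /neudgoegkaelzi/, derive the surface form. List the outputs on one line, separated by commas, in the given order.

luviepaduagapesa, xlusudapebageakegade, neudagoegakaelzi

/luviepduagpesa/: /p/ and /d/ form a stop–stop cluster, so [a] is inserted between them. /g/ and /p/ form a stop–stop cluster, so [a] is inserted between them. → [luviepaduagapesa].
/xlusudpebgeakegde/: /d/ and /p/ form a stop–stop cluster, so [a] is inserted between them. /b/ and /g/ form a stop–stop cluster, so [a] is inserted between them. /g/ and /d/ form a stop–stop cluster, so [a] is inserted between them. → [xlusudapebageakegade].
/neudgoegkaelzi/: /d/ and /g/ form a stop–stop cluster, so [a] is inserted between them. /g/ and /k/ form a stop–stop cluster, so [a] is inserted between them. → [neudagoegakaelzi].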